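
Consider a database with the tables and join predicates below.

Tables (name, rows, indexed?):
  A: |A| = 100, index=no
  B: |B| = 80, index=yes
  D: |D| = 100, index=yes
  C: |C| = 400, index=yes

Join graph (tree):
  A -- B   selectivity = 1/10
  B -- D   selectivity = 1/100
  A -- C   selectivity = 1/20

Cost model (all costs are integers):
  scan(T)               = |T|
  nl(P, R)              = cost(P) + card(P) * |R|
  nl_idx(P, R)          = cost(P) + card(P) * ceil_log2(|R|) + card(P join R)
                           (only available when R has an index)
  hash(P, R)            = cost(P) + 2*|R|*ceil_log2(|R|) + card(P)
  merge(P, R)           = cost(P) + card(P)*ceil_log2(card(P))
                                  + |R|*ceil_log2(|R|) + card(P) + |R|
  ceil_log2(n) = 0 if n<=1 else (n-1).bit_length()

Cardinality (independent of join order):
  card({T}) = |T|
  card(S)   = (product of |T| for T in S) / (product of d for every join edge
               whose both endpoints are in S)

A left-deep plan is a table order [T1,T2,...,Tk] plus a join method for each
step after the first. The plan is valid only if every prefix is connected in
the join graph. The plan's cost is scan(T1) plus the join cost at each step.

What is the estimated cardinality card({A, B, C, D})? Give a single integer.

16000

Tables in S: A(100), B(80), C(400), D(100)
Edges inside S: A-B(d=10), B-D(d=100), A-C(d=20)
numerator = 100 * 80 * 400 * 100 = 320000000
denominator = 10 * 100 * 20 = 20000
card(S) = 320000000 / 20000 = 16000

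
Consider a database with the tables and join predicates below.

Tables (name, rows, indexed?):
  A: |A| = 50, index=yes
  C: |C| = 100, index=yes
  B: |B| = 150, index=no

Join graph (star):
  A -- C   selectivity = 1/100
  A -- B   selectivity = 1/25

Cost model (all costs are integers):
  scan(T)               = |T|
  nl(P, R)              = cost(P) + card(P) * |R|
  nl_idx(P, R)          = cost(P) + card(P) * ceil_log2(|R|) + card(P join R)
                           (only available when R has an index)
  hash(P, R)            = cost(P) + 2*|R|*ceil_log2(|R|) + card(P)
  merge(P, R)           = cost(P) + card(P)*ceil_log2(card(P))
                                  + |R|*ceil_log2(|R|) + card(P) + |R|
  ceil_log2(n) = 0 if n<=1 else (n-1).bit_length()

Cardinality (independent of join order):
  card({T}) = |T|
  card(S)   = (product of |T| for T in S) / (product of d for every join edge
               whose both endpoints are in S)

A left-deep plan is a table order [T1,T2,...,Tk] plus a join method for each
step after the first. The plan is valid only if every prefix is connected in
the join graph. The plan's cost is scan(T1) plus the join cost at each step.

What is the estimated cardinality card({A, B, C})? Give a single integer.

300

Tables in S: A(50), B(150), C(100)
Edges inside S: A-C(d=100), A-B(d=25)
numerator = 50 * 150 * 100 = 750000
denominator = 100 * 25 = 2500
card(S) = 750000 / 2500 = 300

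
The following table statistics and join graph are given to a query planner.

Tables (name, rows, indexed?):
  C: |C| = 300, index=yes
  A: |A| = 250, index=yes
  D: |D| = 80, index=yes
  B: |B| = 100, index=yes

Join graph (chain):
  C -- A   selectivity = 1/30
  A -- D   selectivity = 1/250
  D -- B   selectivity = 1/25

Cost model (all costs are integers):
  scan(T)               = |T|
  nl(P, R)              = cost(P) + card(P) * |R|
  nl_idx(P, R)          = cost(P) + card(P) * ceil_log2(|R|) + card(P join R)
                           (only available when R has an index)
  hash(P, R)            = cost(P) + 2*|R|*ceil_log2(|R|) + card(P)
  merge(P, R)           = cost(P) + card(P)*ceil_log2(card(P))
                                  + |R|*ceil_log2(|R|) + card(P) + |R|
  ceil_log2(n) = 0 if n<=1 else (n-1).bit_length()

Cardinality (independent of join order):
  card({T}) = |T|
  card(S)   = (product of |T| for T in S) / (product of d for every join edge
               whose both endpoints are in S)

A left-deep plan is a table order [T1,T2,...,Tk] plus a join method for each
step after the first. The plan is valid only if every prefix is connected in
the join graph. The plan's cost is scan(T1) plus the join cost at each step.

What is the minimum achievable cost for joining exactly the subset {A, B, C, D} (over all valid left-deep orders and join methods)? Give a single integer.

4520

Selinger DP over subsets of {A,B,C,D}:
  {C}: scan cost=300, card=300
  {A}: scan cost=250, card=250
  {D}: scan cost=80, card=80
  {B}: scan cost=100, card=100
  {AC}: card=2500; try (A,hash)→4600, (C,nl_idx)→5000, (A,nl_idx)→5200, (C,merge)→5500, (A,merge)→5550, (C,hash)→5900 …(+2); best=4600 via (A,hash)
  {AD}: card=80; try (A,nl_idx)→800, (D,hash)→1620, (D,nl_idx)→2080, (A,merge)→2970, (D,merge)→3140, (A,hash)→4160 …(+2); best=800 via (A,nl_idx)
  {BD}: card=320; try (B,nl_idx)→960, (D,nl_idx)→1120, (D,hash)→1320, (B,merge)→1520, (D,merge)→1540, (B,hash)→1560 …(+2); best=960 via (B,nl_idx)
  {ACD}: card=800; try (C,nl_idx)→2320, (C,merge)→4440, (C,hash)→6280, (D,hash)→8220, (D,nl_idx)→22900, (C,nl)→24800 …(+2); best=2320 via (C,nl_idx)
  {ABD}: card=320; try (B,nl_idx)→1680, (B,merge)→2240, (B,hash)→2280, (A,nl_idx)→3840, (A,hash)→5280, (A,merge)→6410 …(+2); best=1680 via (B,nl_idx)
  {ABCD}: card=3200; try (B,hash)→4520, (C,hash)→7400, (C,nl_idx)→7760, (C,merge)→7880, (B,nl_idx)→11120, (B,merge)→11920 …(+2); best=4520 via (B,hash)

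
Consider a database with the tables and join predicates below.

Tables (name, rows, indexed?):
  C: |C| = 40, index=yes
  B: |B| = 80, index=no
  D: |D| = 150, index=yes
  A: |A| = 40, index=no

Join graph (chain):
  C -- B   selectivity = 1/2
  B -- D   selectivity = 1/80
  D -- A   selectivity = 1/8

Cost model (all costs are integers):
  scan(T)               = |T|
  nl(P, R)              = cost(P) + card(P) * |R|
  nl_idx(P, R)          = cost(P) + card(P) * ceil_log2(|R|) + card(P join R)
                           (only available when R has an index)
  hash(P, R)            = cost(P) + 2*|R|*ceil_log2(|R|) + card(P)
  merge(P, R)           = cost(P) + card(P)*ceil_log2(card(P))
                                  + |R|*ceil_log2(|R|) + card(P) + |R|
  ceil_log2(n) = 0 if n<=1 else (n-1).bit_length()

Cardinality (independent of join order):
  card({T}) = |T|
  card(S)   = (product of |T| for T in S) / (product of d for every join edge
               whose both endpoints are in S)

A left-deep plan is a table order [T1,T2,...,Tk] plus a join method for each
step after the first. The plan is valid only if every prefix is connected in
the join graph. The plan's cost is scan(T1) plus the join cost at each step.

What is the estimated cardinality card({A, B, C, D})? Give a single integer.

Tables in S: A(40), B(80), C(40), D(150)
Edges inside S: C-B(d=2), B-D(d=80), D-A(d=8)
numerator = 40 * 80 * 40 * 150 = 19200000
denominator = 2 * 80 * 8 = 1280
card(S) = 19200000 / 1280 = 15000

15000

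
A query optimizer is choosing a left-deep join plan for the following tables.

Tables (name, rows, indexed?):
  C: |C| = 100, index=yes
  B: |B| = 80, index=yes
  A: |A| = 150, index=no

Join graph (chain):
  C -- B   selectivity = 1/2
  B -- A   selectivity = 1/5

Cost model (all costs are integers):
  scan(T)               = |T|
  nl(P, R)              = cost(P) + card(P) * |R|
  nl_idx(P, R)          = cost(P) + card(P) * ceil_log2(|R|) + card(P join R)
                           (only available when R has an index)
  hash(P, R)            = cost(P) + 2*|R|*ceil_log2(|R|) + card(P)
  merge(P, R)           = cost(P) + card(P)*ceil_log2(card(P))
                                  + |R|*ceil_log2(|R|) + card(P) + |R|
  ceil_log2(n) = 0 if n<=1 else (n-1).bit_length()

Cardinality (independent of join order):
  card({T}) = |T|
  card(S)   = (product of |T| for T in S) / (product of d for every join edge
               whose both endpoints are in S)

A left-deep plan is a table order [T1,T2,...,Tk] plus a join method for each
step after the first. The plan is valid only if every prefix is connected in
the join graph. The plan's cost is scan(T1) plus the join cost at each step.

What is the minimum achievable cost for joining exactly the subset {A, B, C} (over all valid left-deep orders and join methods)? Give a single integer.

Selinger DP over subsets of {A,B,C}:
  {C}: scan cost=100, card=100
  {B}: scan cost=80, card=80
  {A}: scan cost=150, card=150
  {BC}: card=4000; try (B,hash)→1320, (C,merge)→1520, (B,merge)→1540, (C,hash)→1560, (C,nl_idx)→4640, (B,nl_idx)→4800 …(+2); best=1320 via (B,hash)
  {AB}: card=2400; try (B,hash)→1420, (A,merge)→2070, (B,merge)→2140, (A,hash)→2560, (B,nl_idx)→3600, (A,nl)→12080 …(+1); best=1420 via (B,hash)
  {ABC}: card=120000; try (C,hash)→5220, (A,hash)→7720, (C,merge)→33420, (A,merge)→54670, (C,nl_idx)→138220, (C,nl)→241420 …(+1); best=5220 via (C,hash)

5220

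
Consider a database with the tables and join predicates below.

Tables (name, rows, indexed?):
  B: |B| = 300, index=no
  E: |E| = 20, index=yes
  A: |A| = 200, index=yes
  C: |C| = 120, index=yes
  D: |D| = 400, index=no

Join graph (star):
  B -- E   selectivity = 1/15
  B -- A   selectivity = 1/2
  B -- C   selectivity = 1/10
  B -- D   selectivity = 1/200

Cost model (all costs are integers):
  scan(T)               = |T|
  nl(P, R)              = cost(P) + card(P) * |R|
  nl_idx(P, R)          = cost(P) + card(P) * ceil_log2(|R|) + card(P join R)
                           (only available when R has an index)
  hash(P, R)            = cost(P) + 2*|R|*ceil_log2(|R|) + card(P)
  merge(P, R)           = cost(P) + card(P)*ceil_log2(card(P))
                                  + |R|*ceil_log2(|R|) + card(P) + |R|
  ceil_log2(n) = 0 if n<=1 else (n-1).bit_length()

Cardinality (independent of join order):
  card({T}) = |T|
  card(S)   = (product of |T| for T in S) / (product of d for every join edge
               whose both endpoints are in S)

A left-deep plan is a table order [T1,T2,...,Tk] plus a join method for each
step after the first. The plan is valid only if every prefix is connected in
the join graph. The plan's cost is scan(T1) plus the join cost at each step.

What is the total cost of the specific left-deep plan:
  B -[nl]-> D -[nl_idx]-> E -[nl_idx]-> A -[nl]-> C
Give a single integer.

9810500

step 1: scan B: cost=300, card=300
step 2: join D via nl
    card(P join D) = 300*400/(200) = 600
    cost = 300 + 300*400 = 120300
step 3: join E via nl_idx
    card(P join E) = 600*20/(15) = 800
    cost = 120300 + 600*5 + 800 = 124100
step 4: join A via nl_idx
    card(P join A) = 800*200/(2) = 80000
    cost = 124100 + 800*8 + 80000 = 210500
step 5: join C via nl
    card(P join C) = 80000*120/(10) = 960000
    cost = 210500 + 80000*120 = 9810500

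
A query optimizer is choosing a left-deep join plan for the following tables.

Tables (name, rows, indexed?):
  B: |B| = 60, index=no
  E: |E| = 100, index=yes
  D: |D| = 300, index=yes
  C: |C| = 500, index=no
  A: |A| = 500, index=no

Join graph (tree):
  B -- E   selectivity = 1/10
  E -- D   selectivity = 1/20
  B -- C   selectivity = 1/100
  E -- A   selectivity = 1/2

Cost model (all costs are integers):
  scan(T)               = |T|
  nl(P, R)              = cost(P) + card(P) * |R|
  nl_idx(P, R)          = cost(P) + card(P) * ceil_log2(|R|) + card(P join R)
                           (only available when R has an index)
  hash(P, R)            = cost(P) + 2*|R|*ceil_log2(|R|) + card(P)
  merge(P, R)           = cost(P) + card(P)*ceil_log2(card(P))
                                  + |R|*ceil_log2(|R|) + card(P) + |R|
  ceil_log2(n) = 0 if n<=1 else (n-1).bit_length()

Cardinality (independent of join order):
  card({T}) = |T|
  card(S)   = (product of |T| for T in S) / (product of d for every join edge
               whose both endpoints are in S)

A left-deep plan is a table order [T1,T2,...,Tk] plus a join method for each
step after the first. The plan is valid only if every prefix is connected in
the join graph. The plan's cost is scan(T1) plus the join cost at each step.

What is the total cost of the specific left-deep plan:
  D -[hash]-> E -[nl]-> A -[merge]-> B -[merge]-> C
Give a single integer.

step 1: scan D: cost=300, card=300
step 2: join E via hash
    card(P join E) = 300*100/(20) = 1500
    cost = 300 + 2*100*7 + 300 = 2000
step 3: join A via nl
    card(P join A) = 1500*500/(2) = 375000
    cost = 2000 + 1500*500 = 752000
step 4: join B via merge
    card(P join B) = 375000*60/(10) = 2250000
    cost = 752000 + 375000*19 + 60*6 + 375000 + 60 = 8252420
step 5: join C via merge
    card(P join C) = 2250000*500/(100) = 11250000
    cost = 8252420 + 2250000*22 + 500*9 + 2250000 + 500 = 60007420

60007420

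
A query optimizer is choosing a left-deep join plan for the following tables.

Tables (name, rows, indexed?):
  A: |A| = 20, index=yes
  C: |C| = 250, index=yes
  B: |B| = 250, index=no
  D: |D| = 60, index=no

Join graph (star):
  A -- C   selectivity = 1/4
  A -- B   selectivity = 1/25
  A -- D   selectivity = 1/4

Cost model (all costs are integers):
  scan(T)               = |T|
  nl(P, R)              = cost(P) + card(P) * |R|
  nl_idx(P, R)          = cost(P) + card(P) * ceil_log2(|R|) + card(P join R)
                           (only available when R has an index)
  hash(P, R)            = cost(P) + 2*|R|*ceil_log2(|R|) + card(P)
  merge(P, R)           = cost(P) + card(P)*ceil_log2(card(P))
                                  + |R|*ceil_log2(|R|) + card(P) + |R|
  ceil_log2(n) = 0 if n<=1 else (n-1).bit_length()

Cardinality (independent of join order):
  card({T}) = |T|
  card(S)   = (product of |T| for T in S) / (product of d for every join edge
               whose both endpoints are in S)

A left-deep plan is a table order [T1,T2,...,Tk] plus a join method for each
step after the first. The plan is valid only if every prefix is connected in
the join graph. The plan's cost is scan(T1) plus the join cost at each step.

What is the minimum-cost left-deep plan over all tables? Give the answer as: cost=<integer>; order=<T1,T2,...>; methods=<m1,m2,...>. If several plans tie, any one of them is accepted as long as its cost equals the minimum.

cost=8620; order=B,A,D,C; methods=hash,hash,hash

Selinger DP (subsets sized 1..n):
  {A}: scan cost=20, card=20
  {C}: scan cost=250, card=250
  {B}: scan cost=250, card=250
  {D}: scan cost=60, card=60
  {AC}: card=1250; try (A,hash)→700, (C,nl_idx)→1430, (C,merge)→2390, (A,merge)→2620, (A,nl_idx)→2750, (C,hash)→4040 …(+2); best=700 via (A,hash)
  {AB}: card=200; try (A,hash)→700, (A,nl_idx)→1700, (B,merge)→2390, (A,merge)→2620, (B,hash)→4040, (B,nl)→5020 …(+1); best=700 via (A,hash)
  {AD}: card=300; try (A,hash)→320, (D,merge)→560, (A,merge)→600, (A,nl_idx)→660, (D,hash)→760, (D,nl)→1220 …(+1); best=320 via (A,hash)
  {ABC}: card=12500; try (C,merge)→4750, (C,hash)→4900, (B,hash)→5950, (C,nl_idx)→14800, (B,merge)→17950, (C,nl)→50700 …(+1); best=4750 via (C,merge)
  {ACD}: card=18750; try (D,hash)→2670, (C,hash)→4620, (C,merge)→5570, (D,merge)→16120, (C,nl_idx)→21470, (C,nl)→75320 …(+1); best=2670 via (D,hash)
  {ABD}: card=3000; try (D,hash)→1620, (D,merge)→2920, (B,hash)→4620, (B,merge)→5570, (D,nl)→12700, (B,nl)→75320; best=1620 via (D,hash)
  {ABCD}: card=187500; try (C,hash)→8620, (D,hash)→17970, (B,hash)→25420, (C,merge)→42870, (D,merge)→192670, (C,nl_idx)→213120 …(+4); best=8620 via (C,hash)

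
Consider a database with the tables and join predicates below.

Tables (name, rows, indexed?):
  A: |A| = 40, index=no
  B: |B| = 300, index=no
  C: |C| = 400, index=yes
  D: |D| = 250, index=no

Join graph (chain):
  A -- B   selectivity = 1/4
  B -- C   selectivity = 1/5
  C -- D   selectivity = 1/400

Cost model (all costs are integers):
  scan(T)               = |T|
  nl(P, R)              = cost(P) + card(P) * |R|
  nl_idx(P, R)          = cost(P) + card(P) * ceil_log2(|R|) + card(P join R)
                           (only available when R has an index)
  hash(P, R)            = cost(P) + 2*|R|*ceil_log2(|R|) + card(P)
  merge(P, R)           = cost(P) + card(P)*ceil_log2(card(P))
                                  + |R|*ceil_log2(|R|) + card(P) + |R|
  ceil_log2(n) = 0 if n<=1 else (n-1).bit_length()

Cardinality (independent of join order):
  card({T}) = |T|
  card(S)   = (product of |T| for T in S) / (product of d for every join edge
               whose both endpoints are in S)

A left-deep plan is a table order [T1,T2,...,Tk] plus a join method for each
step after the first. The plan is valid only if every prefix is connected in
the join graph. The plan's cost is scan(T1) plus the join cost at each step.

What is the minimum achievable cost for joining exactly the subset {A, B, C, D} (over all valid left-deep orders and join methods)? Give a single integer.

23480

Selinger DP over subsets of {A,B,C,D}:
  {A}: scan cost=40, card=40
  {B}: scan cost=300, card=300
  {C}: scan cost=400, card=400
  {D}: scan cost=250, card=250
  {AB}: card=3000; try (A,hash)→1080, (B,merge)→3320, (A,merge)→3580, (B,hash)→5480, (B,nl)→12040, (A,nl)→12300; best=1080 via (A,hash)
  {BC}: card=24000; try (B,hash)→6200, (C,merge)→7300, (B,merge)→7400, (C,hash)→7800, (C,nl_idx)→27000, (C,nl)→120300 …(+1); best=6200 via (B,hash)
  {CD}: card=250; try (C,nl_idx)→2750, (D,hash)→4800, (C,merge)→6500, (D,merge)→6650, (C,hash)→7700, (C,nl)→100250 …(+1); best=2750 via (C,nl_idx)
  {ABC}: card=240000; try (C,hash)→11280, (A,hash)→30680, (C,merge)→44080, (C,nl_idx)→268080, (A,merge)→390480, (A,nl)→966200 …(+1); best=11280 via (C,hash)
  {BCD}: card=15000; try (B,merge)→8000, (B,hash)→8400, (D,hash)→34200, (B,nl)→77750, (D,merge)→392450, (D,nl)→6006200; best=8000 via (B,merge)
  {ABCD}: card=150000; try (A,hash)→23480, (A,merge)→233280, (D,hash)→255280, (A,nl)→608000, (D,merge)→4573530, (D,nl)→60011280; best=23480 via (A,hash)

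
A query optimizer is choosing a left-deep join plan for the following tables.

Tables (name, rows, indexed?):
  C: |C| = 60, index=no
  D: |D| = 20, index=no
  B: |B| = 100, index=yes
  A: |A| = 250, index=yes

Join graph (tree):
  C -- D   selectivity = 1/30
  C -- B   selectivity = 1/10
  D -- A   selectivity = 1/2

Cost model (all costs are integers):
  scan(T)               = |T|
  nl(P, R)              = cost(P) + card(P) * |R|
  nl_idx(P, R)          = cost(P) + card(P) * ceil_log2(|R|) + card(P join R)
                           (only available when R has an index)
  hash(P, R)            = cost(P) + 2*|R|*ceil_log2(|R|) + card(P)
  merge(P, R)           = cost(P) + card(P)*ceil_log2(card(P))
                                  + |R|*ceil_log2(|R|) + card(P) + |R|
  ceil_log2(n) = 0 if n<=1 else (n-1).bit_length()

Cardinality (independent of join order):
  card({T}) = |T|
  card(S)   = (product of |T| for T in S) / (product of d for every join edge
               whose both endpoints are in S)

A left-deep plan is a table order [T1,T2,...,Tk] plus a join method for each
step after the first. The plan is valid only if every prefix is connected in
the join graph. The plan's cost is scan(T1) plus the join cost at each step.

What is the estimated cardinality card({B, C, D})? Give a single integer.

400

Tables in S: B(100), C(60), D(20)
Edges inside S: C-D(d=30), C-B(d=10)
numerator = 100 * 60 * 20 = 120000
denominator = 30 * 10 = 300
card(S) = 120000 / 300 = 400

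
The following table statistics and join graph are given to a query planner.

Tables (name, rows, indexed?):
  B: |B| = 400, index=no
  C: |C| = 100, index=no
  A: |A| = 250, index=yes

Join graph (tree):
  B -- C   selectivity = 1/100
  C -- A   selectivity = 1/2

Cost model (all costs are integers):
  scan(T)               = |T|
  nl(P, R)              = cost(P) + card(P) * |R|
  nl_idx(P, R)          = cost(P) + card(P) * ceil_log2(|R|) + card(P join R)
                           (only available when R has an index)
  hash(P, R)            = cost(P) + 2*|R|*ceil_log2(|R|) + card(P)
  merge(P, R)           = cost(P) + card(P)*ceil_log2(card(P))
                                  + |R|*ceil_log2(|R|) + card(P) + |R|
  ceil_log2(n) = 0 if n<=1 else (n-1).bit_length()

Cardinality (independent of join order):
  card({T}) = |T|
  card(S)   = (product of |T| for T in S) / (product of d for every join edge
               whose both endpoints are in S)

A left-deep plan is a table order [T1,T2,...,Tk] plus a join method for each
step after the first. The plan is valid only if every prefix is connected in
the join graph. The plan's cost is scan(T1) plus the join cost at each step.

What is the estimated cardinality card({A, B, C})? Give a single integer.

50000

Tables in S: A(250), B(400), C(100)
Edges inside S: B-C(d=100), C-A(d=2)
numerator = 250 * 400 * 100 = 10000000
denominator = 100 * 2 = 200
card(S) = 10000000 / 200 = 50000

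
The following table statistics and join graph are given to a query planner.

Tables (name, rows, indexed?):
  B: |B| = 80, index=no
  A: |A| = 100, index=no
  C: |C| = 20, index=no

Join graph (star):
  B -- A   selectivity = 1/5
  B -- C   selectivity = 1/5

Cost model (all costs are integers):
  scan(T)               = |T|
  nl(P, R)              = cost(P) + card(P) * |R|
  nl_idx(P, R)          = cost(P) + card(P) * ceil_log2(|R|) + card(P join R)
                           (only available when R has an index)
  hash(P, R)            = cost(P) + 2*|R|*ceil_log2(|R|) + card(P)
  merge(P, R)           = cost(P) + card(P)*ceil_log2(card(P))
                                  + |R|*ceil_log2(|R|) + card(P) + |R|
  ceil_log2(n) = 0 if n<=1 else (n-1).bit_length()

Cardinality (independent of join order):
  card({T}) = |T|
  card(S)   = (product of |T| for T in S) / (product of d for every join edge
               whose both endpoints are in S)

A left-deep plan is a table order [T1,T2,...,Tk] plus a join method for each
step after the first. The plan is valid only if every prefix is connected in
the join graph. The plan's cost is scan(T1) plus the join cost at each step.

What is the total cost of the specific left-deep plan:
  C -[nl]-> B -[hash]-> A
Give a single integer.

3340

step 1: scan C: cost=20, card=20
step 2: join B via nl
    card(P join B) = 20*80/(5) = 320
    cost = 20 + 20*80 = 1620
step 3: join A via hash
    card(P join A) = 320*100/(5) = 6400
    cost = 1620 + 2*100*7 + 320 = 3340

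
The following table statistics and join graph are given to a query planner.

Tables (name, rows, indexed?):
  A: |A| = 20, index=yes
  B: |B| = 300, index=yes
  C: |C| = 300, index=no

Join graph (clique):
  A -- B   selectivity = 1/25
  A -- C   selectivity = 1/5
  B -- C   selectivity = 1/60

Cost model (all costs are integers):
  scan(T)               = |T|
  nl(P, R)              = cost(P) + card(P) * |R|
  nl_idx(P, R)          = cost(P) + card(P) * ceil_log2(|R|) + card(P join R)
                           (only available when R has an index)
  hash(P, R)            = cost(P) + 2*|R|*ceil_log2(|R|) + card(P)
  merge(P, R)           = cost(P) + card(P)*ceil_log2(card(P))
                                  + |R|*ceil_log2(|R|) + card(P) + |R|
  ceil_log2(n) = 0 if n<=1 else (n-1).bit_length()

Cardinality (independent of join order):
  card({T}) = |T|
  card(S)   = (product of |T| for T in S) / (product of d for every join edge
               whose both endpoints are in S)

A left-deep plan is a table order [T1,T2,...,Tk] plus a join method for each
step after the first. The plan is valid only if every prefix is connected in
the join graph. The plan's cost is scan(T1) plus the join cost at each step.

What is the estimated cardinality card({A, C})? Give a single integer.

Tables in S: A(20), C(300)
Edges inside S: A-C(d=5)
numerator = 20 * 300 = 6000
denominator = 5 = 5
card(S) = 6000 / 5 = 1200

1200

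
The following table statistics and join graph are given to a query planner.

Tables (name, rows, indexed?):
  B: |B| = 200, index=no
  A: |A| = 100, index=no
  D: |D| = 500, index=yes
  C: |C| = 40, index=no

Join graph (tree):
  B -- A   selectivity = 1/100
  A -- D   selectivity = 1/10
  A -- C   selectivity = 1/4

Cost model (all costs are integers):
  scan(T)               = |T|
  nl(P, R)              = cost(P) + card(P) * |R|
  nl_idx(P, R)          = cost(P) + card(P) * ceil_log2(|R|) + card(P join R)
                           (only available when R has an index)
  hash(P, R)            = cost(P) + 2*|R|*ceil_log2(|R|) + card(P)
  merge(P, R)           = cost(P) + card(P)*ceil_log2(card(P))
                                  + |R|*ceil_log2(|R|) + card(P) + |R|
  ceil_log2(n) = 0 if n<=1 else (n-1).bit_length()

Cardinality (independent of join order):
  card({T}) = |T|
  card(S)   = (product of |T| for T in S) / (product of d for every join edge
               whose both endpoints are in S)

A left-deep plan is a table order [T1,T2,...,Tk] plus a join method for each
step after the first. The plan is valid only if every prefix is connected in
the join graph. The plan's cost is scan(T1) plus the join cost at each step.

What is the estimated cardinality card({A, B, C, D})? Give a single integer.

100000

Tables in S: A(100), B(200), C(40), D(500)
Edges inside S: B-A(d=100), A-D(d=10), A-C(d=4)
numerator = 100 * 200 * 40 * 500 = 400000000
denominator = 100 * 10 * 4 = 4000
card(S) = 400000000 / 4000 = 100000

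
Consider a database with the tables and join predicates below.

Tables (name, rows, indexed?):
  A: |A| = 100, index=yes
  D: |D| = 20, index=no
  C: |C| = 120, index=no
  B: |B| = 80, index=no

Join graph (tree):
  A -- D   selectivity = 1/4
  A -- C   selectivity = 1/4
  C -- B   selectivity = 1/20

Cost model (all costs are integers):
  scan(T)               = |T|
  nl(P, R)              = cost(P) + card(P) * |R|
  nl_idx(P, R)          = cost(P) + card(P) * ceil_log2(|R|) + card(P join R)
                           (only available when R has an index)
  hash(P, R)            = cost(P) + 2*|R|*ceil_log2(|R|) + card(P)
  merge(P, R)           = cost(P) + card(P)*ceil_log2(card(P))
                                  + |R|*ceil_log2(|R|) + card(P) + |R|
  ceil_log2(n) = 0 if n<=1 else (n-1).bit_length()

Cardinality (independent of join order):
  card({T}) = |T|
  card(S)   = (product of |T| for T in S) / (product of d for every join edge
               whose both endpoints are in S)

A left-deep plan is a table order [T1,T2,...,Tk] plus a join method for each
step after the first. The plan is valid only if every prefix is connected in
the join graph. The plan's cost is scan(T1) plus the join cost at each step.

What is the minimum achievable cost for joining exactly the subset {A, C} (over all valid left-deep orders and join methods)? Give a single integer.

1640

Selinger DP over subsets of {A,C}:
  {A}: scan cost=100, card=100
  {C}: scan cost=120, card=120
  {AC}: card=3000; try (A,hash)→1640, (C,merge)→1860, (C,hash)→1880, (A,merge)→1880, (A,nl_idx)→3960, (C,nl)→12100 …(+1); best=1640 via (A,hash)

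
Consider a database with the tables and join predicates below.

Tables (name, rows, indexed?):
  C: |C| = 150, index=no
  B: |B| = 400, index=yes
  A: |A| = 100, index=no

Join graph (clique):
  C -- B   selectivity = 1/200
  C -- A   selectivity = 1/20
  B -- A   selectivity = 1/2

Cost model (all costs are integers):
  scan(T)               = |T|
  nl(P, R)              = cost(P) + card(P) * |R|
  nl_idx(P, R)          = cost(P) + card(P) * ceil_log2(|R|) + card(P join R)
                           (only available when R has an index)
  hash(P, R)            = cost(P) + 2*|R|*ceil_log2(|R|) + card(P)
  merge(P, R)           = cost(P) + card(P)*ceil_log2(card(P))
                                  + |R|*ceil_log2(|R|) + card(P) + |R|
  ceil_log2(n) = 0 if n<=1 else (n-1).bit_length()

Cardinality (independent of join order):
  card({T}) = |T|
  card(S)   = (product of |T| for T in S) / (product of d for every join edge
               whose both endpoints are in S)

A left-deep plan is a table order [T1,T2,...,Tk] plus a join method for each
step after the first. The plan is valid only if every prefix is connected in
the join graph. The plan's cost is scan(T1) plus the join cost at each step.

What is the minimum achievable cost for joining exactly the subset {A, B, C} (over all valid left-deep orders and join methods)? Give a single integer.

Selinger DP over subsets of {A,B,C}:
  {C}: scan cost=150, card=150
  {B}: scan cost=400, card=400
  {A}: scan cost=100, card=100
  {BC}: card=300; try (B,nl_idx)→1800, (C,hash)→3200, (B,merge)→5500, (C,merge)→5750, (B,hash)→7500, (B,nl)→60150 …(+1); best=1800 via (B,nl_idx)
  {AC}: card=750; try (A,hash)→1700, (C,merge)→2250, (A,merge)→2300, (C,hash)→2600, (C,nl)→15100, (A,nl)→15150; best=1700 via (A,hash)
  {AB}: card=20000; try (A,hash)→2200, (B,merge)→4900, (A,merge)→5200, (B,hash)→7400, (B,nl_idx)→21000, (B,nl)→40100 …(+1); best=2200 via (A,hash)
  {ABC}: card=750; try (A,hash)→3500, (A,merge)→5600, (B,nl_idx)→9200, (B,hash)→9650, (B,merge)→13950, (C,hash)→24600 …(+4); best=3500 via (A,hash)

3500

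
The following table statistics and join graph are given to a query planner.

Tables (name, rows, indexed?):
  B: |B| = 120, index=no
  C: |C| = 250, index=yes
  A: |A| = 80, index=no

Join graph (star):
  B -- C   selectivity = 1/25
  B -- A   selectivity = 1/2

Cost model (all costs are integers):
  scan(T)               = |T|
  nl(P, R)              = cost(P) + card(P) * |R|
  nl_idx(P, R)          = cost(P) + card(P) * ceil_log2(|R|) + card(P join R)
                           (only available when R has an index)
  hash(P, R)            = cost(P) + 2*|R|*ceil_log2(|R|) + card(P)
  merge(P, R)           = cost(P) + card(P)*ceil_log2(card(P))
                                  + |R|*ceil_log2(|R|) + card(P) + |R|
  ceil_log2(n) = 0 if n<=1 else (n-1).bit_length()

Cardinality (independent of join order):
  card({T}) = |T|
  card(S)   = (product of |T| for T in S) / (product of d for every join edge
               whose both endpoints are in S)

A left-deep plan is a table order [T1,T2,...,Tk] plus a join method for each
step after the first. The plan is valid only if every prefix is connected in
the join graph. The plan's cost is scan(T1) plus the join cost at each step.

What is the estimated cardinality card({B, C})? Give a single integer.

Tables in S: B(120), C(250)
Edges inside S: B-C(d=25)
numerator = 120 * 250 = 30000
denominator = 25 = 25
card(S) = 30000 / 25 = 1200

1200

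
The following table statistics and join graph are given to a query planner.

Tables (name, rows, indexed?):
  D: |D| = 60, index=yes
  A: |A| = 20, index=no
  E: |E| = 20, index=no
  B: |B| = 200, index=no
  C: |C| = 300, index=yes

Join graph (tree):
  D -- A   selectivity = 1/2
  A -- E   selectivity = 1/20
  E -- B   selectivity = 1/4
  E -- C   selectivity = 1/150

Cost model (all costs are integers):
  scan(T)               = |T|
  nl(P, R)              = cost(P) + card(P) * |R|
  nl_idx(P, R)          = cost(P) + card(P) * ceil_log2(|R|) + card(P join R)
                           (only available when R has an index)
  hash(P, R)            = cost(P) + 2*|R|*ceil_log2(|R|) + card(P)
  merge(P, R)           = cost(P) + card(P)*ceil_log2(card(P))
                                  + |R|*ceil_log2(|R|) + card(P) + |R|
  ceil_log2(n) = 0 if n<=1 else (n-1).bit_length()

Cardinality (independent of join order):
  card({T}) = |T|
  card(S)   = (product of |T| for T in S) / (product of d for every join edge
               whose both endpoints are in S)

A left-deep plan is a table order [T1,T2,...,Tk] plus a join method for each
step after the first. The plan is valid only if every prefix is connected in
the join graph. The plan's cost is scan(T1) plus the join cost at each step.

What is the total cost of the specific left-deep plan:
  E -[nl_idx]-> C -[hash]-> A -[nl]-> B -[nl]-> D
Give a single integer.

128480

step 1: scan E: cost=20, card=20
step 2: join C via nl_idx
    card(P join C) = 20*300/(150) = 40
    cost = 20 + 20*9 + 40 = 240
step 3: join A via hash
    card(P join A) = 40*20/(20) = 40
    cost = 240 + 2*20*5 + 40 = 480
step 4: join B via nl
    card(P join B) = 40*200/(4) = 2000
    cost = 480 + 40*200 = 8480
step 5: join D via nl
    card(P join D) = 2000*60/(2) = 60000
    cost = 8480 + 2000*60 = 128480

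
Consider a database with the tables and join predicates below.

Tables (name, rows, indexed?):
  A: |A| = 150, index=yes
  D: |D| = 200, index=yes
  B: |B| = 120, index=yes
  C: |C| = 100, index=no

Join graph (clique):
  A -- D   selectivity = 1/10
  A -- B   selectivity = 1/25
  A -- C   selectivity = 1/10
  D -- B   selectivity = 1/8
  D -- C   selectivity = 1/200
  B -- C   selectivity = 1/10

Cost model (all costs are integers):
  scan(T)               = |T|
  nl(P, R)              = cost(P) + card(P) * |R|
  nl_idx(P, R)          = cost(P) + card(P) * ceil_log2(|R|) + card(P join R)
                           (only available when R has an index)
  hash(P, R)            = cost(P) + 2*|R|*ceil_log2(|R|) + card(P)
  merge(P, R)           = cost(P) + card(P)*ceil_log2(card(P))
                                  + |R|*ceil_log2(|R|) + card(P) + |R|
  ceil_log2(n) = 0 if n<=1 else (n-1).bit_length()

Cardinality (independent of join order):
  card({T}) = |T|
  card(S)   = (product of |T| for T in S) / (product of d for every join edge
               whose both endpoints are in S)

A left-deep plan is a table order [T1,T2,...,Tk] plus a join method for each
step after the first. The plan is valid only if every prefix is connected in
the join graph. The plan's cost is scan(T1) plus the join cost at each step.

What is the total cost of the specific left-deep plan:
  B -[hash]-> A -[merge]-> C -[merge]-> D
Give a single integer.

step 1: scan B: cost=120, card=120
step 2: join A via hash
    card(P join A) = 120*150/(25) = 720
    cost = 120 + 2*150*8 + 120 = 2640
step 3: join C via merge
    card(P join C) = 720*100/(10*10) = 720
    cost = 2640 + 720*10 + 100*7 + 720 + 100 = 11360
step 4: join D via merge
    card(P join D) = 720*200/(10*8*200) = 9
    cost = 11360 + 720*10 + 200*8 + 720 + 200 = 21080

21080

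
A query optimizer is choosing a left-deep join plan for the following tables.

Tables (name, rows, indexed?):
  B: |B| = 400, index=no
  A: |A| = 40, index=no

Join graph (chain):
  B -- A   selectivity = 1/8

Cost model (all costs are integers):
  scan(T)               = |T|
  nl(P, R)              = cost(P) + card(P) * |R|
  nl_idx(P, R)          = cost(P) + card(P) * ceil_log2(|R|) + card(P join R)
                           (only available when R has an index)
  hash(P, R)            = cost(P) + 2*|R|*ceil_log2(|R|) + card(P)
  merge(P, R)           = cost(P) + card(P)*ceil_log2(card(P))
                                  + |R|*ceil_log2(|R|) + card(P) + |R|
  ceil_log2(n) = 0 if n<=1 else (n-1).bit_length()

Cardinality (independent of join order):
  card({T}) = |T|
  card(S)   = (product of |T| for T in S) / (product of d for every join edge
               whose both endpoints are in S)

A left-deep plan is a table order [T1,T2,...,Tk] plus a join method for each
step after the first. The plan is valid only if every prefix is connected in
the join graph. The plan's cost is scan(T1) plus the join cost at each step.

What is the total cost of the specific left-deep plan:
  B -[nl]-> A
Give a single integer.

step 1: scan B: cost=400, card=400
step 2: join A via nl
    card(P join A) = 400*40/(8) = 2000
    cost = 400 + 400*40 = 16400

16400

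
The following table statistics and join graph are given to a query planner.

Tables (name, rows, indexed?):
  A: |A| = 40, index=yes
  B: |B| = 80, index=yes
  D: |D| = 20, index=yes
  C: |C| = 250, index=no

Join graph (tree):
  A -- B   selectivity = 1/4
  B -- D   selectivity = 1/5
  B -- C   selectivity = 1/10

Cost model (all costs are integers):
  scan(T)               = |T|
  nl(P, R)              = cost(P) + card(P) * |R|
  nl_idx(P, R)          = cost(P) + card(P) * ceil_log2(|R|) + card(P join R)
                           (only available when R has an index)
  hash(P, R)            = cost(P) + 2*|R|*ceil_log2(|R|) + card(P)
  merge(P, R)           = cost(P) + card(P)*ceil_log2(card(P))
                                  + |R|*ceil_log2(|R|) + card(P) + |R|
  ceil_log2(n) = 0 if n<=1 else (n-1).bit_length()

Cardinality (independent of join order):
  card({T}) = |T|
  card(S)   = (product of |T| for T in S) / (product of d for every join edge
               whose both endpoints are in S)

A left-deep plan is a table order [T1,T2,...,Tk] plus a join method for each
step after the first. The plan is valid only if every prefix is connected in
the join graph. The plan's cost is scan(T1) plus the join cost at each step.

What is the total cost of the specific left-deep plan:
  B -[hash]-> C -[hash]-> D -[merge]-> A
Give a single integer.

118640

step 1: scan B: cost=80, card=80
step 2: join C via hash
    card(P join C) = 80*250/(10) = 2000
    cost = 80 + 2*250*8 + 80 = 4160
step 3: join D via hash
    card(P join D) = 2000*20/(5) = 8000
    cost = 4160 + 2*20*5 + 2000 = 6360
step 4: join A via merge
    card(P join A) = 8000*40/(4) = 80000
    cost = 6360 + 8000*13 + 40*6 + 8000 + 40 = 118640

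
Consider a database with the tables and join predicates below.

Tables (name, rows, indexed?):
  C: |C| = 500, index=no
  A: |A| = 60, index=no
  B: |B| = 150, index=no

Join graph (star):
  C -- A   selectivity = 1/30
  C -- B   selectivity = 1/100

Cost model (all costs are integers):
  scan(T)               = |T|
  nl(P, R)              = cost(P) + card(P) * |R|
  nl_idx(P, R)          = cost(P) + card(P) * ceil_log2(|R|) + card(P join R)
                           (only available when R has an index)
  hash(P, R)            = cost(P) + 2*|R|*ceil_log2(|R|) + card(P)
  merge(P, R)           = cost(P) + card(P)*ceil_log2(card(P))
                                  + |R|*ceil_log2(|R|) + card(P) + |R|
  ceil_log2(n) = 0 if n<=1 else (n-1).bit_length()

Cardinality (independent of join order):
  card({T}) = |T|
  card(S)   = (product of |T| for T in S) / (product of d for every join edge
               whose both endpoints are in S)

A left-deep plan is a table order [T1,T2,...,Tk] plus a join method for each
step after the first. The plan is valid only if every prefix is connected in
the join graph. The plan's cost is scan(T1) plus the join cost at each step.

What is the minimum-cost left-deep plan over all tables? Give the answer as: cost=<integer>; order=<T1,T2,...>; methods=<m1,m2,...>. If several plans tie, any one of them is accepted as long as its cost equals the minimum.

cost=4870; order=C,B,A; methods=hash,hash

Selinger DP (subsets sized 1..n):
  {C}: scan cost=500, card=500
  {A}: scan cost=60, card=60
  {B}: scan cost=150, card=150
  {AC}: card=1000; try (A,hash)→1720, (C,merge)→5480, (A,merge)→5920, (C,hash)→9120, (C,nl)→30060, (A,nl)→30500; best=1720 via (A,hash)
  {BC}: card=750; try (B,hash)→3400, (C,merge)→6500, (B,merge)→6850, (C,hash)→9300, (C,nl)→75150, (B,nl)→75500; best=3400 via (B,hash)
  {ABC}: card=1500; try (A,hash)→4870, (B,hash)→5120, (A,merge)→12070, (B,merge)→14070, (A,nl)→48400, (B,nl)→151720; best=4870 via (A,hash)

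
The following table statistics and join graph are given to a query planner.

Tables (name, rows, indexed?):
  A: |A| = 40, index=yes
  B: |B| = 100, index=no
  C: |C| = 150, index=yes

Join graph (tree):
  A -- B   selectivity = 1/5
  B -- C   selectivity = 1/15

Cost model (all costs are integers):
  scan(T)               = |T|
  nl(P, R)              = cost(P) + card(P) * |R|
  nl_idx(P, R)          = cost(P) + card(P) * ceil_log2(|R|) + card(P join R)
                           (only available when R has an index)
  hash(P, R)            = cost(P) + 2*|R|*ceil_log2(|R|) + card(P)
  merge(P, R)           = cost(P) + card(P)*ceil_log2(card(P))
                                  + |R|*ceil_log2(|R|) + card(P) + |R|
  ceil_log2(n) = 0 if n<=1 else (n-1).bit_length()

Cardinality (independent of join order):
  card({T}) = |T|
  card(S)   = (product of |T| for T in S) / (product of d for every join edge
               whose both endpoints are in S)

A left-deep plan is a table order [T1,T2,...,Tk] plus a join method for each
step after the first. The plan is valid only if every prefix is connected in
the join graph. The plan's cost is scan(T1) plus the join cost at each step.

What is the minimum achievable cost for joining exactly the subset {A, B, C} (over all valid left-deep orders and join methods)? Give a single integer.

Selinger DP over subsets of {A,B,C}:
  {A}: scan cost=40, card=40
  {B}: scan cost=100, card=100
  {C}: scan cost=150, card=150
  {AB}: card=800; try (A,hash)→680, (B,merge)→1120, (A,merge)→1180, (B,hash)→1480, (A,nl_idx)→1500, (B,nl)→4040 …(+1); best=680 via (A,hash)
  {BC}: card=1000; try (B,hash)→1700, (C,nl_idx)→1900, (C,merge)→2250, (B,merge)→2300, (C,hash)→2600, (C,nl)→15100 …(+1); best=1700 via (B,hash)
  {ABC}: card=8000; try (A,hash)→3180, (C,hash)→3880, (C,merge)→10830, (A,merge)→12980, (C,nl_idx)→15080, (A,nl_idx)→15700 …(+2); best=3180 via (A,hash)

3180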